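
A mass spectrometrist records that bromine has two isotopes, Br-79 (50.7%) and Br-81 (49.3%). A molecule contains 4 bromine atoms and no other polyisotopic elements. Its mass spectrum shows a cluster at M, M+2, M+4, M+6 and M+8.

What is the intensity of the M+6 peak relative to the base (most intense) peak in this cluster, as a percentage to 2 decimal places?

64.83%

(0.507 + 0.493)^4 gives M 0.0661, M+2 0.2570, M+4 0.3749, M+6 0.2430, M+8 0.0591; the largest is M+4.
P(M+4) = C(4,2) × 0.507^2 × 0.493^2 = 6 × 0.257049 × 0.243049 = 0.374853 (base)
P(M+6) = C(4,3) × 0.507^1 × 0.493^3 = 4 × 0.5070 × 0.11982316 = 0.243001
Relative intensity = 0.243001 / 0.374853 × 100 = 64.83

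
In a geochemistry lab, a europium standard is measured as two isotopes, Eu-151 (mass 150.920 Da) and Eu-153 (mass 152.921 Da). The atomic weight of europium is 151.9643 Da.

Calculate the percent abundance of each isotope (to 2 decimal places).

Eu-151: 47.81%, Eu-153: 52.19%

With x = fraction of Eu-151 (so Eu-153 is 1 − x):
150.920·x + 152.921·(1 − x) = 151.9643
(150.920 − 152.921)·x = 151.9643 − 152.921
x = -0.9567 / -2.001 = 0.47811 → 47.81% Eu-151, 52.19% Eu-153.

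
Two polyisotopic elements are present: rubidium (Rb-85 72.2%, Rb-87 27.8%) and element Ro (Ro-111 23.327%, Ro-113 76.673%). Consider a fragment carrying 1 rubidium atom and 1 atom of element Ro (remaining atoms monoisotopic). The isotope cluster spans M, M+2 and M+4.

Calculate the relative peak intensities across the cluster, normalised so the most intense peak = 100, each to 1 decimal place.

Rubidium pattern (n=1): 0.7220 : 0.2780
Element Ro pattern (n=1): 0.23327 : 0.76673
Convolve the two distributions (both contribute in 2-u steps):
  M: 0.7220×0.23327 = 0.168421
  M+2: 0.7220×0.76673 + 0.2780×0.23327 = 0.618428
  M+4: 0.2780×0.76673 = 0.213151
Scale to base peak (0.618428) = 100: 27.2 : 100.0 : 34.5

27.2 : 100.0 : 34.5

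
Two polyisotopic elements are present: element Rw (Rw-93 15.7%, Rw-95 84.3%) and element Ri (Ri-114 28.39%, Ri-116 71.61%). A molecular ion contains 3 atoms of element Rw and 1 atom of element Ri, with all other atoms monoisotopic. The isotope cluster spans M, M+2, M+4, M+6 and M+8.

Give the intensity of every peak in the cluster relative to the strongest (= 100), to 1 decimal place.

Element Rw pattern (n=3): 0.00386989 : 0.06233732 : 0.33471568 : 0.59907711
Element Ri pattern (n=1): 0.2839 : 0.7161
Convolve the two distributions (both contribute in 2-u steps):
  M: 0.00386989×0.2839 = 0.001099
  M+2: 0.00386989×0.7161 + 0.06233732×0.2839 = 0.020469
  M+4: 0.06233732×0.7161 + 0.33471568×0.2839 = 0.139666
  M+6: 0.33471568×0.7161 + 0.59907711×0.2839 = 0.409768
  M+8: 0.59907711×0.7161 = 0.428999
Scale to base peak (0.428999) = 100: 0.3 : 4.8 : 32.6 : 95.5 : 100.0

0.3 : 4.8 : 32.6 : 95.5 : 100.0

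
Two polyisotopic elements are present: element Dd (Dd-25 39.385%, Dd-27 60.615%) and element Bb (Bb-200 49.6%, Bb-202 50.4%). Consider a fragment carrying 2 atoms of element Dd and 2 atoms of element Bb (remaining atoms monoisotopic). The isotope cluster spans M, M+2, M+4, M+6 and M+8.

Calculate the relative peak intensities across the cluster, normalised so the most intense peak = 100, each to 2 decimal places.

Element Dd pattern (n=2): 0.15511782 : 0.47746435 : 0.36741782
Element Bb pattern (n=2): 0.246016 : 0.499968 : 0.254016
Convolve the two distributions (both contribute in 2-u steps):
  M: 0.15511782×0.246016 = 0.038161
  M+2: 0.15511782×0.499968 + 0.47746435×0.246016 = 0.195018
  M+4: 0.15511782×0.254016 + 0.47746435×0.499968 + 0.36741782×0.246016 = 0.368510
  M+6: 0.47746435×0.254016 + 0.36741782×0.499968 = 0.304981
  M+8: 0.36741782×0.254016 = 0.093330
Scale to base peak (0.368510) = 100: 10.36 : 52.92 : 100.00 : 82.76 : 25.33

10.36 : 52.92 : 100.00 : 82.76 : 25.33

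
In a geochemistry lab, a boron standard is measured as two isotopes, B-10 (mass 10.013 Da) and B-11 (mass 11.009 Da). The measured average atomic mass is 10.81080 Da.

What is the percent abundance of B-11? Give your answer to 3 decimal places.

Let x be the fractional abundance of B-10; then B-11 has abundance 1 − x.
10.013·x + 11.009·(1 − x) = 10.81080
(10.013 − 11.009)·x = 10.81080 − 11.009
x = -0.19820 / -0.996 = 0.19900 → 19.900% B-10, 80.100% B-11.

80.100%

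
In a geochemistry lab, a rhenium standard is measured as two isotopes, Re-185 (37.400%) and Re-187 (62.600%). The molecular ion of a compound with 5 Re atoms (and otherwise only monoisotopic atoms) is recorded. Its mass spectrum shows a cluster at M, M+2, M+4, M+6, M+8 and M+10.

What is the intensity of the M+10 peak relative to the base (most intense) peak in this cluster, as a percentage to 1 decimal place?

Binomial terms of (0.37400 + 0.62600)^5: M 0.0073, M+2 0.0612, M+4 0.2050, M+6 0.3431, M+8 0.2872, M+10 0.0961 → M+6 is the base peak.
P(M+6) = C(5,3) × 0.37400^2 × 0.62600^3 = 10 × 0.139876 × 0.24531438 = 0.343136 (base)
P(M+10) = C(5,5) × 0.37400^0 × 0.62600^5 = 1 × 1.0000 × 0.09613282 = 0.096133
Relative intensity = 0.096133 / 0.343136 × 100 = 28.0

28.0%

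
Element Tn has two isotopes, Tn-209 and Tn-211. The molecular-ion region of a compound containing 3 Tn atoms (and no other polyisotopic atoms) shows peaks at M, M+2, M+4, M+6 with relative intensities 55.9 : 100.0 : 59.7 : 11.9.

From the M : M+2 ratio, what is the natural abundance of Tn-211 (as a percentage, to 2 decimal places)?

37.36%

Write p for the Tn-209 fraction. I(M+2)/I(M) = [C(3,1)·p^2·(1−p)] / p^3 = 3·(1−p)/p = 100.0/55.9 = 1.7889
(1−p)/p = 1.7889/3 = 0.5963  ⇒  p = 1/(1 + 0.5963) = 0.6264
Tn-209: 62.64%, Tn-211: 37.36%.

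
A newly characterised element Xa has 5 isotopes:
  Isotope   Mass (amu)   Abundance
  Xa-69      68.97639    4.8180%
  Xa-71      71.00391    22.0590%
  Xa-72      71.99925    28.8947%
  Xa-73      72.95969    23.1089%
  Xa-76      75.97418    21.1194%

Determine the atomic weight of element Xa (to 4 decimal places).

Average mass = Σ (abundance × isotope mass) = 0.048180 × 68.97639 + 0.220590 × 71.00391 + 0.288947 × 71.99925 + 0.231089 × 72.95969 + 0.211194 × 75.97418
= 3.323282 + 15.662753 + 20.803967 + 16.860182 + 16.045291 = 72.695475 amu

72.6955 amu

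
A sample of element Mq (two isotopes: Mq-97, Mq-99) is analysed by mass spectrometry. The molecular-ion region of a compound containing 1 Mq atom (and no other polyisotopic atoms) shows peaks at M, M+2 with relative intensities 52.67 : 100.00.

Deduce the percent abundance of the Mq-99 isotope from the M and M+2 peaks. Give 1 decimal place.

65.5%

If p is the fraction of Mq that is Mq-97, then I(M+2)/I(M) = [C(1,1)·p^0·(1−p)] / p^1 = 1·(1−p)/p = 100.00/52.67 = 1.8986
(1−p)/p = 1.8986/1 = 1.8986  ⇒  p = 1/(1 + 1.8986) = 0.3450
Mq-97: 34.5%, Mq-99: 65.5%.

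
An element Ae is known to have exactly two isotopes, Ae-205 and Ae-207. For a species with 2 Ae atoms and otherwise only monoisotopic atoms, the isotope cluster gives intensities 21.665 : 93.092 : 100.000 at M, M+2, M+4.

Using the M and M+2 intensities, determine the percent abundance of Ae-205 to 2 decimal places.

31.76%

Write p for the Ae-205 fraction. I(M+2)/I(M) = [C(2,1)·p^1·(1−p)] / p^2 = 2·(1−p)/p = 93.092/21.665 = 4.2969
(1−p)/p = 4.2969/2 = 2.1484  ⇒  p = 1/(1 + 2.1484) = 0.3176
Ae-205: 31.76%, Ae-207: 68.24%.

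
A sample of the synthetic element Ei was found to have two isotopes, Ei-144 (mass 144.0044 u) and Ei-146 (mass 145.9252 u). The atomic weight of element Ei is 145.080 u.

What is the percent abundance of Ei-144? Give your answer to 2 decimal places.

44.00%

Writing the weighted mean with unknown fraction x of Ei-144:
144.0044·x + 145.9252·(1 − x) = 145.080
(144.0044 − 145.9252)·x = 145.080 − 145.9252
x = -0.8452 / -1.9208 = 0.44002 → 44.00% Ei-144, 56.00% Ei-146.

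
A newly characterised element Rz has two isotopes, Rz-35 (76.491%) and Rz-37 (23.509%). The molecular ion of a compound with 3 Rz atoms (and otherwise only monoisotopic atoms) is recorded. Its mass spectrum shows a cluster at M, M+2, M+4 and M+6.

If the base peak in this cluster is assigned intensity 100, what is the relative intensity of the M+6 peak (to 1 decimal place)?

2.9

Binomial terms of (0.76491 + 0.23509)^3: M 0.4475, M+2 0.4126, M+4 0.1268, M+6 0.0130 → M is the base peak.
P(M) = C(3,0) × 0.76491^3 × 0.23509^0 = 1 × 0.44753913 × 1.0000 = 0.447539 (base)
P(M+6) = C(3,3) × 0.76491^0 × 0.23509^3 = 1 × 1.0000 × 0.01299279 = 0.012993
Relative intensity = 0.012993 / 0.447539 × 100 = 2.9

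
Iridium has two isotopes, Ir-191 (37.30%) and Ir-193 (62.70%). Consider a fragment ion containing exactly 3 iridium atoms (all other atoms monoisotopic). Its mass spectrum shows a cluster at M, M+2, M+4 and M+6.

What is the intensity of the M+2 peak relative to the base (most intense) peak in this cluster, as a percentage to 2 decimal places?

59.49%

Term probabilities: M 0.0519, M+2 0.2617, M+4 0.4399, M+6 0.2465. Base peak = M+4.
P(M+4) = C(3,2) × 0.3730^1 × 0.6270^2 = 3 × 0.3730 × 0.393129 = 0.439911 (base)
P(M+2) = C(3,1) × 0.3730^2 × 0.6270^1 = 3 × 0.139129 × 0.6270 = 0.261702
Relative intensity = 0.261702 / 0.439911 × 100 = 59.49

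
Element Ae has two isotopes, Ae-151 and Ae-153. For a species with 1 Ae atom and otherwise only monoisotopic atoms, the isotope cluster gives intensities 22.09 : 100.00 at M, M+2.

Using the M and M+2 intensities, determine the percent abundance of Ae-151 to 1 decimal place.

18.1%

Let p = fractional abundance of Ae-151. I(M+2)/I(M) = [C(1,1)·p^0·(1−p)] / p^1 = 1·(1−p)/p = 100.00/22.09 = 4.5269
(1−p)/p = 4.5269/1 = 4.5269  ⇒  p = 1/(1 + 4.5269) = 0.1809
Ae-151: 18.1%, Ae-153: 81.9%.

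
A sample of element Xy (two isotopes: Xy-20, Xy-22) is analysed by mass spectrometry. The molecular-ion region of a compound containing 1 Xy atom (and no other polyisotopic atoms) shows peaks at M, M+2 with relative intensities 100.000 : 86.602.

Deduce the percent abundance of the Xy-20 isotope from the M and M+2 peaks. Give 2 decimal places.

If p is the fraction of Xy that is Xy-20, then I(M+2)/I(M) = [C(1,1)·p^0·(1−p)] / p^1 = 1·(1−p)/p = 86.602/100.000 = 0.8660
(1−p)/p = 0.8660/1 = 0.8660  ⇒  p = 1/(1 + 0.8660) = 0.5359
Xy-20: 53.59%, Xy-22: 46.41%.

53.59%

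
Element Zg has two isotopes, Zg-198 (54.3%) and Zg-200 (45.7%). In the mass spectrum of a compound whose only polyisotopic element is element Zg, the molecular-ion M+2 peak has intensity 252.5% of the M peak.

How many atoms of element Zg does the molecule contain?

With n Zg atoms, P(M+2)/P(M) = C(n,1)·p^(n−1)q / p^n = n·q/p = n · 0.457/0.543.
n = 2.525 × 0.543/0.457 = 3.00 ≈ 3

3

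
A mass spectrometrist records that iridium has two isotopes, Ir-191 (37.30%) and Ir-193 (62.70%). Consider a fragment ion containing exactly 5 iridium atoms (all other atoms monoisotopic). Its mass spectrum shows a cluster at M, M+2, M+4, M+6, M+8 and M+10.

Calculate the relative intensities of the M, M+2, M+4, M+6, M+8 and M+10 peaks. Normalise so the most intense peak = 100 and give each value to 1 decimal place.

Expanding (0.3730 + 0.6270)^5:
P(M) = 0.3730^5 = 0.007220
P(M+2) = 5 × 0.3730^4 × 0.6270^1 = 0.060684
P(M+4) = 10 × 0.3730^3 × 0.6270^2 = 0.204015
P(M+6) = 10 × 0.3730^2 × 0.6270^3 = 0.342942
P(M+8) = 5 × 0.3730^1 × 0.6270^4 = 0.288237
P(M+10) = 0.6270^5 = 0.096903
The M+6 peak is largest (0.342942); scaling to 100 gives 2.1 : 17.7 : 59.5 : 100.0 : 84.0 : 28.3.

2.1 : 17.7 : 59.5 : 100.0 : 84.0 : 28.3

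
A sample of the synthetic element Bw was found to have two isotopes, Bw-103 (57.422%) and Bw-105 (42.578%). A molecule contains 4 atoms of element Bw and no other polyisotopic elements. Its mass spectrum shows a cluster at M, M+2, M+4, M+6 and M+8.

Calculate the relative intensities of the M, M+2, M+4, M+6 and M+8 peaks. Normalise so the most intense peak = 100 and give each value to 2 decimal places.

30.31 : 89.91 : 100.00 : 49.43 : 9.16

Each Bw atom is independently Bw-103 (p = 0.57422) or Bw-105 (q = 0.42578); the cluster is the binomial expansion (p + q)^4.
P(M) = 0.57422^4 = 0.108721
P(M+2) = 4 × 0.57422^3 × 0.42578^1 = 0.322463
P(M+4) = 6 × 0.57422^2 × 0.42578^2 = 0.358656
P(M+6) = 4 × 0.57422^1 × 0.42578^3 = 0.177294
P(M+8) = 0.42578^4 = 0.032866
The M+4 peak is largest (0.358656); scaling to 100 gives 30.31 : 89.91 : 100.00 : 49.43 : 9.16.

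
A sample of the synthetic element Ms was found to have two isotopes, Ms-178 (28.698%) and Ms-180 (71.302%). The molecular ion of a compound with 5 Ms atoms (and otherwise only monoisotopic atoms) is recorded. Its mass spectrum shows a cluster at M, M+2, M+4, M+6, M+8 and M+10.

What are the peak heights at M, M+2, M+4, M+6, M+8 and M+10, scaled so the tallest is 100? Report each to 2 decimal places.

The 5 Ms atoms are independent, so intensities follow the terms of (0.28698 + 0.71302)^5.
P(M) = 0.28698^5 = 0.001947
P(M+2) = 5 × 0.28698^4 × 0.71302^1 = 0.024181
P(M+4) = 10 × 0.28698^3 × 0.71302^2 = 0.120160
P(M+6) = 10 × 0.28698^2 × 0.71302^3 = 0.298544
P(M+8) = 5 × 0.28698^1 × 0.71302^4 = 0.370876
P(M+10) = 0.71302^5 = 0.184293
The M+8 peak is largest (0.370876); scaling to 100 gives 0.52 : 6.52 : 32.40 : 80.50 : 100.00 : 49.69.

0.52 : 6.52 : 32.40 : 80.50 : 100.00 : 49.69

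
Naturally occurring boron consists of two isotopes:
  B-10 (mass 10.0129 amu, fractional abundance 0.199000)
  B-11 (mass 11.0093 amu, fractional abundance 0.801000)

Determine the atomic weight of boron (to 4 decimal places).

10.8110 amu

Weight each isotope mass by its fractional abundance: 0.199000 × 10.0129 + 0.801000 × 11.0093
= 1.99257 + 8.81845 = 10.81102 amu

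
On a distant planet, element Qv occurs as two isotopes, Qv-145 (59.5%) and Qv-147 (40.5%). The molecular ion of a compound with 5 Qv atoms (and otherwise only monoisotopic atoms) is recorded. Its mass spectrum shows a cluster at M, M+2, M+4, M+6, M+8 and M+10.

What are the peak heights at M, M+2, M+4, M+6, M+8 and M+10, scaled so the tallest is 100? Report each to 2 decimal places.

21.58 : 73.46 : 100.00 : 68.07 : 23.17 : 3.15

Expanding (0.595 + 0.405)^5:
P(M) = 0.595^5 = 0.074574
P(M+2) = 5 × 0.595^4 × 0.405^1 = 0.253801
P(M+4) = 10 × 0.595^3 × 0.405^2 = 0.345510
P(M+6) = 10 × 0.595^2 × 0.405^3 = 0.235179
P(M+8) = 5 × 0.595^1 × 0.405^4 = 0.080040
P(M+10) = 0.405^5 = 0.010896
The M+4 peak is largest (0.345510); scaling to 100 gives 21.58 : 73.46 : 100.00 : 68.07 : 23.17 : 3.15.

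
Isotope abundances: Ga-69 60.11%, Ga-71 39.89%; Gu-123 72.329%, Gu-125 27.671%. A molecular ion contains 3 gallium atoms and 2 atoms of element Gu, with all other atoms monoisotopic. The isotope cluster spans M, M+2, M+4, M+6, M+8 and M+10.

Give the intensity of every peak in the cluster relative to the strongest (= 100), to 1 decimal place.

Gallium pattern (n=3): 0.21719018 : 0.43239309 : 0.28694328 : 0.06347345
Element Gu pattern (n=2): 0.52314842 : 0.40028315 : 0.07656842
Convolve the two distributions (both contribute in 2-u steps):
  M: 0.21719018×0.52314842 = 0.113623
  M+2: 0.21719018×0.40028315 + 0.43239309×0.52314842 = 0.313143
  M+4: 0.21719018×0.07656842 + 0.43239309×0.40028315 + 0.28694328×0.52314842 = 0.339824
  M+6: 0.43239309×0.07656842 + 0.28694328×0.40028315 + 0.06347345×0.52314842 = 0.181172
  M+8: 0.28694328×0.07656842 + 0.06347345×0.40028315 = 0.047378
  M+10: 0.06347345×0.07656842 = 0.004860
Scale to base peak (0.339824) = 100: 33.4 : 92.1 : 100.0 : 53.3 : 13.9 : 1.4

33.4 : 92.1 : 100.0 : 53.3 : 13.9 : 1.4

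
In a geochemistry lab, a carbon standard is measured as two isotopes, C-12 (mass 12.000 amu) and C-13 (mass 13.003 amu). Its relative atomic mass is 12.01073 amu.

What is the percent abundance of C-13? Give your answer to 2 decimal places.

1.07%

Writing the weighted mean with unknown fraction x of C-12:
12.000·x + 13.003·(1 − x) = 12.01073
(12.000 − 13.003)·x = 12.01073 − 13.003
x = -0.99227 / -1.003 = 0.98930 → 98.93% C-12, 1.07% C-13.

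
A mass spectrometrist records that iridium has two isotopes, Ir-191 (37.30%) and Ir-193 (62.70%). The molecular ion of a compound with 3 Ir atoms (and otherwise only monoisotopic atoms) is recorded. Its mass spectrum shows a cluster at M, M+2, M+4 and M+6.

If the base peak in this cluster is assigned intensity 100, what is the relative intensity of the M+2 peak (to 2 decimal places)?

Binomial terms of (0.3730 + 0.6270)^3: M 0.0519, M+2 0.2617, M+4 0.4399, M+6 0.2465 → M+4 is the base peak.
P(M+4) = C(3,2) × 0.3730^1 × 0.6270^2 = 3 × 0.3730 × 0.393129 = 0.439911 (base)
P(M+2) = C(3,1) × 0.3730^2 × 0.6270^1 = 3 × 0.139129 × 0.6270 = 0.261702
Relative intensity = 0.261702 / 0.439911 × 100 = 59.49

59.49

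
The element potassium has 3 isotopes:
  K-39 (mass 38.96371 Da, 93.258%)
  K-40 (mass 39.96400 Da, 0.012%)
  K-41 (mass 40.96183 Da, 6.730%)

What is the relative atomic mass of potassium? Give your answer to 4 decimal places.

39.0983 Da

Ar = Σ fᵢ·mᵢ = 0.93258 × 38.96371 + 0.00012 × 39.96400 + 0.06730 × 40.96183
= 36.336777 + 0.004796 + 2.756731 = 39.098304 Da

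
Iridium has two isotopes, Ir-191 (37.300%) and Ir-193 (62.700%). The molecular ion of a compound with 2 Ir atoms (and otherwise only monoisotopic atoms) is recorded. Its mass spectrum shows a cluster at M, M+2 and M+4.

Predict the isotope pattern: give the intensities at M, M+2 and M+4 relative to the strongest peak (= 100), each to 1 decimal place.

Each Ir atom is independently Ir-191 (p = 0.37300) or Ir-193 (q = 0.62700); the cluster is the binomial expansion (p + q)^2.
P(M) = 0.37300^2 = 0.139129
P(M+2) = 2 × 0.37300^1 × 0.62700^1 = 0.467742
P(M+4) = 0.62700^2 = 0.393129
The M+2 peak is largest (0.467742); scaling to 100 gives 29.7 : 100.0 : 84.0.

29.7 : 100.0 : 84.0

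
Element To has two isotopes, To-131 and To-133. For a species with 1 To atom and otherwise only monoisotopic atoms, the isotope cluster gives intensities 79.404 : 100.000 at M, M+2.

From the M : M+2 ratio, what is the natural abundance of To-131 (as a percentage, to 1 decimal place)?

Let p = fractional abundance of To-131. I(M+2)/I(M) = [C(1,1)·p^0·(1−p)] / p^1 = 1·(1−p)/p = 100.000/79.404 = 1.2594
(1−p)/p = 1.2594/1 = 1.2594  ⇒  p = 1/(1 + 1.2594) = 0.4426
To-131: 44.3%, To-133: 55.7%.

44.3%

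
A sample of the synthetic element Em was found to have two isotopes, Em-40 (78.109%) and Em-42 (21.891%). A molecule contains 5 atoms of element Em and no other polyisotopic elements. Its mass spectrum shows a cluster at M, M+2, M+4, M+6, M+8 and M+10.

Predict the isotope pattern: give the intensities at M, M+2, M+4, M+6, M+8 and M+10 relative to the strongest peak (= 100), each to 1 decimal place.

71.4 : 100.0 : 56.1 : 15.7 : 2.2 : 0.1

The 5 Em atoms are independent, so intensities follow the terms of (0.78109 + 0.21891)^5.
P(M) = 0.78109^5 = 0.290740
P(M+2) = 5 × 0.78109^4 × 0.21891^1 = 0.407418
P(M+4) = 10 × 0.78109^3 × 0.21891^2 = 0.228368
P(M+6) = 10 × 0.78109^2 × 0.21891^3 = 0.064003
P(M+8) = 5 × 0.78109^1 × 0.21891^4 = 0.008969
P(M+10) = 0.21891^5 = 0.000503
The M+2 peak is largest (0.407418); scaling to 100 gives 71.4 : 100.0 : 56.1 : 15.7 : 2.2 : 0.1.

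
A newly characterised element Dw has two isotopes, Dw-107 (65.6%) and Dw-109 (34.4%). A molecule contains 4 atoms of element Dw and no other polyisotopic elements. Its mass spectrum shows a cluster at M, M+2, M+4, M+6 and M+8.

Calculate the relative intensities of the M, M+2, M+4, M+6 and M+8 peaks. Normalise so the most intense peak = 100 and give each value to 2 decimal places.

Expanding (0.656 + 0.344)^4:
P(M) = 0.656^4 = 0.185189
P(M+2) = 4 × 0.656^3 × 0.344^1 = 0.388445
P(M+4) = 6 × 0.656^2 × 0.344^2 = 0.305545
P(M+6) = 4 × 0.656^1 × 0.344^3 = 0.106817
P(M+8) = 0.344^4 = 0.014003
The M+2 peak is largest (0.388445); scaling to 100 gives 47.67 : 100.00 : 78.66 : 27.50 : 3.60.

47.67 : 100.00 : 78.66 : 27.50 : 3.60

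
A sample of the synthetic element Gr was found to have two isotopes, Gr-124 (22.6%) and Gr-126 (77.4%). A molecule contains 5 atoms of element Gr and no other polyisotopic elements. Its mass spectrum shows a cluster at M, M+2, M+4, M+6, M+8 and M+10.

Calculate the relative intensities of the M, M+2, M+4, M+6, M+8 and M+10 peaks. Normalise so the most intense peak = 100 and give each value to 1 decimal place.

0.1 : 2.5 : 17.1 : 58.4 : 100.0 : 68.5

Each Gr atom is independently Gr-124 (p = 0.226) or Gr-126 (q = 0.774); the cluster is the binomial expansion (p + q)^5.
P(M) = 0.226^5 = 0.000590
P(M+2) = 5 × 0.226^4 × 0.774^1 = 0.010096
P(M+4) = 10 × 0.226^3 × 0.774^2 = 0.069152
P(M+6) = 10 × 0.226^2 × 0.774^3 = 0.236832
P(M+8) = 5 × 0.226^1 × 0.774^4 = 0.405548
P(M+10) = 0.774^5 = 0.277782
The M+8 peak is largest (0.405548); scaling to 100 gives 0.1 : 2.5 : 17.1 : 58.4 : 100.0 : 68.5.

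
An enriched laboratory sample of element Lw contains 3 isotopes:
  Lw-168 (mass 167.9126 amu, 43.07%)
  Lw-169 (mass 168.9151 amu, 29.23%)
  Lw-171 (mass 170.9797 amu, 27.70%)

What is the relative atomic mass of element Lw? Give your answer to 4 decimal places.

169.0552 amu

Weight each isotope mass by its fractional abundance: 0.4307 × 167.9126 + 0.2923 × 168.9151 + 0.2770 × 170.9797
= 72.31996 + 49.37388 + 47.36138 = 169.05522 amu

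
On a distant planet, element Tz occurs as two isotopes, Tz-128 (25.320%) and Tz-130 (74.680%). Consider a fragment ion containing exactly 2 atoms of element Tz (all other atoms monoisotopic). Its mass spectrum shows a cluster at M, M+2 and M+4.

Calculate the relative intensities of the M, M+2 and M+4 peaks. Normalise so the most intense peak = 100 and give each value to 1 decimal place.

11.5 : 67.8 : 100.0

Each Tz atom is independently Tz-128 (p = 0.25320) or Tz-130 (q = 0.74680); the cluster is the binomial expansion (p + q)^2.
P(M) = 0.25320^2 = 0.064110
P(M+2) = 2 × 0.25320^1 × 0.74680^1 = 0.378180
P(M+4) = 0.74680^2 = 0.557710
The M+4 peak is largest (0.557710); scaling to 100 gives 11.5 : 67.8 : 100.0.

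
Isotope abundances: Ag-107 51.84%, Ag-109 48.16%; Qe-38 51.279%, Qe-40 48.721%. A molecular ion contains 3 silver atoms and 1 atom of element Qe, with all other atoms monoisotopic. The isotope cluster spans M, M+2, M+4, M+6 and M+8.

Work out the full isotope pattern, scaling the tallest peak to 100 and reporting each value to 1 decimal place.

19.1 : 71.4 : 100.0 : 62.3 : 14.5

Silver pattern (n=3): 0.13931407 : 0.38827347 : 0.36071085 : 0.11170161
Element Qe pattern (n=1): 0.51279 : 0.48721
Convolve the two distributions (both contribute in 2-u steps):
  M: 0.13931407×0.51279 = 0.071439
  M+2: 0.13931407×0.48721 + 0.38827347×0.51279 = 0.266978
  M+4: 0.38827347×0.48721 + 0.36071085×0.51279 = 0.374140
  M+6: 0.36071085×0.48721 + 0.11170161×0.51279 = 0.233021
  M+8: 0.11170161×0.48721 = 0.054422
Scale to base peak (0.374140) = 100: 19.1 : 71.4 : 100.0 : 62.3 : 14.5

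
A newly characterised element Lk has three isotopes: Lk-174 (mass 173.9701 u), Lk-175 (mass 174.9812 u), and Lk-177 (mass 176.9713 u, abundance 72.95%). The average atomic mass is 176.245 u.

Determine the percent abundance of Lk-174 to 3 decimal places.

The remaining 27.05% is split between Lk-174 (fraction x) and Lk-175 (fraction 0.2705 − x).
Substituting: 173.9701x + 174.9812(0.2705 − x) = 47.14443665
(173.9701 − 174.9812)x = -0.18797795  ⇒  x = 0.18591, y = 0.08459
Lk-174: 18.591%, Lk-175: 8.459%.

18.591%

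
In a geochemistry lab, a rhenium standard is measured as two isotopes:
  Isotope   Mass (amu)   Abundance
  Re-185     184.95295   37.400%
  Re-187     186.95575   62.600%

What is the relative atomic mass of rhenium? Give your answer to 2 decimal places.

186.21 amu

Weight each isotope mass by its fractional abundance: 0.37400 × 184.95295 + 0.62600 × 186.95575
= 69.172403 + 117.034300 = 186.206703 amu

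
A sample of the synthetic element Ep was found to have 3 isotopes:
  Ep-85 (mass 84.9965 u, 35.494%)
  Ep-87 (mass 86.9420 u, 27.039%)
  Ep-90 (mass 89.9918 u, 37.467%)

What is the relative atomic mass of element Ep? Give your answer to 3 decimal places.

87.394 u

Average mass = Σ (abundance × isotope mass) = 0.35494 × 84.9965 + 0.27039 × 86.9420 + 0.37467 × 89.9918
= 30.16866 + 23.50825 + 33.71723 = 87.39414 u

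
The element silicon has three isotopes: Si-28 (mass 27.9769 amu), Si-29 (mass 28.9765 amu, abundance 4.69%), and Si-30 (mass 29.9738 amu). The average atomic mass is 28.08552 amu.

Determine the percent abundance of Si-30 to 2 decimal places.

The remaining 95.31% is split between Si-28 (fraction x) and Si-30 (fraction 0.9531 − x).
Substituting: 27.9769x + 29.9738(0.9531 − x) = 26.72652215
(27.9769 − 29.9738)x = -1.84150663  ⇒  x = 0.92218, y = 0.03092
Si-28: 92.22%, Si-30: 3.09%.

3.09%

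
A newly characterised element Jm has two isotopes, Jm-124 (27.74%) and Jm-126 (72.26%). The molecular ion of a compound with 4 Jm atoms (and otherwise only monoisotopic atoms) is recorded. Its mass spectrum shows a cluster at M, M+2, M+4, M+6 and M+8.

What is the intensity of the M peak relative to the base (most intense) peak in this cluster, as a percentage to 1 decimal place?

1.4%

Term probabilities: M 0.0059, M+2 0.0617, M+4 0.2411, M+6 0.4187, M+8 0.2726. Base peak = M+6.
P(M+6) = C(4,3) × 0.2774^1 × 0.7226^3 = 4 × 0.2774 × 0.37730614 = 0.418659 (base)
P(M) = C(4,0) × 0.2774^4 × 0.7226^0 = 1 × 0.00592142 × 1.0000 = 0.005921
Relative intensity = 0.005921 / 0.418659 × 100 = 1.4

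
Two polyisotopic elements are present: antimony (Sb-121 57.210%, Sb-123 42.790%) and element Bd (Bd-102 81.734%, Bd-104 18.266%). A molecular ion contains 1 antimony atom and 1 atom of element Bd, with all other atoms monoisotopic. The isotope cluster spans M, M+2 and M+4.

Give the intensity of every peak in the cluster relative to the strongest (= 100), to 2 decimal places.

Antimony pattern (n=1): 0.5721 : 0.4279
Element Bd pattern (n=1): 0.81734 : 0.18266
Convolve the two distributions (both contribute in 2-u steps):
  M: 0.5721×0.81734 = 0.467600
  M+2: 0.5721×0.18266 + 0.4279×0.81734 = 0.454240
  M+4: 0.4279×0.18266 = 0.078160
Scale to base peak (0.467600) = 100: 100.00 : 97.14 : 16.72

100.00 : 97.14 : 16.72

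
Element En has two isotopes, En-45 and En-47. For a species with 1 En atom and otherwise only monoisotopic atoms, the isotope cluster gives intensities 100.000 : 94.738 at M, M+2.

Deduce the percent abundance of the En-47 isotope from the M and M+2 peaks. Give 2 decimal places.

Let p = fractional abundance of En-45. I(M+2)/I(M) = [C(1,1)·p^0·(1−p)] / p^1 = 1·(1−p)/p = 94.738/100.000 = 0.9474
(1−p)/p = 0.9474/1 = 0.9474  ⇒  p = 1/(1 + 0.9474) = 0.5135
En-45: 51.35%, En-47: 48.65%.

48.65%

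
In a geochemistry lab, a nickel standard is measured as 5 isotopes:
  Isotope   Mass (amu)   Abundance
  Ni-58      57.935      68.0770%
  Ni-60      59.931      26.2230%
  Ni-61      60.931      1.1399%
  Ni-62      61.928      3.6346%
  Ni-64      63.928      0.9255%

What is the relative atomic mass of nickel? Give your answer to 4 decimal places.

58.6932 amu

Average mass = Σ (abundance × isotope mass) = 0.680770 × 57.935 + 0.262230 × 59.931 + 0.011399 × 60.931 + 0.036346 × 61.928 + 0.009255 × 63.928
= 39.44041 + 15.71571 + 0.69455 + 2.25084 + 0.59165 = 58.69316 amu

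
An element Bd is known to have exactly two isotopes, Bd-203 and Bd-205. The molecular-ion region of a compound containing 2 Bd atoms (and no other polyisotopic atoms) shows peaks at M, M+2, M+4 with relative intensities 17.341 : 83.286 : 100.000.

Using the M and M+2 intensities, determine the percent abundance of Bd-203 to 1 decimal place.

Let p = fractional abundance of Bd-203. I(M+2)/I(M) = [C(2,1)·p^1·(1−p)] / p^2 = 2·(1−p)/p = 83.286/17.341 = 4.8028
(1−p)/p = 4.8028/2 = 2.4014  ⇒  p = 1/(1 + 2.4014) = 0.2940
Bd-203: 29.4%, Bd-205: 70.6%.

29.4%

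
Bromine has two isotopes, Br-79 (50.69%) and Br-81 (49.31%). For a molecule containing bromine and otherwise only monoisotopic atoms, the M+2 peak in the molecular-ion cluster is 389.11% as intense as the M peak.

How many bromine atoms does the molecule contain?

4

The M+2/M ratio from n Br atoms is n · q/p = n · 0.4931/0.5069.
n = 3.8911 × 0.5069/0.4931 = 4.00 ≈ 4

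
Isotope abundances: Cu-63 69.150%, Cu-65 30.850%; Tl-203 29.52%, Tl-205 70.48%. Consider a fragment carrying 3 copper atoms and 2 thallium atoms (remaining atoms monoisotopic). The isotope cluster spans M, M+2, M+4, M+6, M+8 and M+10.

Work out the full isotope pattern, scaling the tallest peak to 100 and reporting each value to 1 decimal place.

7.9 : 48.2 : 100.0 : 83.3 : 30.2 : 4.0

Copper pattern (n=3): 0.33065611 : 0.44254842 : 0.19743483 : 0.02936064
Thallium pattern (n=2): 0.08714304 : 0.41611392 : 0.49674304
Convolve the two distributions (both contribute in 2-u steps):
  M: 0.33065611×0.08714304 = 0.028814
  M+2: 0.33065611×0.41611392 + 0.44254842×0.08714304 = 0.176156
  M+4: 0.33065611×0.49674304 + 0.44254842×0.41611392 + 0.19743483×0.08714304 = 0.365607
  M+6: 0.44254842×0.49674304 + 0.19743483×0.41611392 + 0.02936064×0.08714304 = 0.304547
  M+8: 0.19743483×0.49674304 + 0.02936064×0.41611392 = 0.110292
  M+10: 0.02936064×0.49674304 = 0.014585
Scale to base peak (0.365607) = 100: 7.9 : 48.2 : 100.0 : 83.3 : 30.2 : 4.0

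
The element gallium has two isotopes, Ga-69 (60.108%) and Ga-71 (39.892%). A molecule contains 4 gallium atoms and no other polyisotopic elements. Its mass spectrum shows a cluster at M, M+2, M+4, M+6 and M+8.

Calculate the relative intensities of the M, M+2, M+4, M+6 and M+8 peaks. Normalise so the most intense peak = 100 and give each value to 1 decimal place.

37.7 : 100.0 : 99.6 : 44.0 : 7.3

Each Ga atom is independently Ga-69 (p = 0.60108) or Ga-71 (q = 0.39892); the cluster is the binomial expansion (p + q)^4.
P(M) = 0.60108^4 = 0.130536
P(M+2) = 4 × 0.60108^3 × 0.39892^1 = 0.346531
P(M+4) = 6 × 0.60108^2 × 0.39892^2 = 0.344975
P(M+6) = 4 × 0.60108^1 × 0.39892^3 = 0.152633
P(M+8) = 0.39892^4 = 0.025325
The M+2 peak is largest (0.346531); scaling to 100 gives 37.7 : 100.0 : 99.6 : 44.0 : 7.3.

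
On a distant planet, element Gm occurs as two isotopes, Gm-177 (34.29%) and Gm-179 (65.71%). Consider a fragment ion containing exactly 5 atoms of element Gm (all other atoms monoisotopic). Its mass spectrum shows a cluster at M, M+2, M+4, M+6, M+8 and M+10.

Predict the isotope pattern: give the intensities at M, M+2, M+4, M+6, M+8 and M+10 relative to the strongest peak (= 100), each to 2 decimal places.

1.42 : 13.62 : 52.18 : 100.00 : 95.82 : 36.72

The 5 Gm atoms are independent, so intensities follow the terms of (0.3429 + 0.6571)^5.
P(M) = 0.3429^5 = 0.004741
P(M+2) = 5 × 0.3429^4 × 0.6571^1 = 0.045423
P(M+4) = 10 × 0.3429^3 × 0.6571^2 = 0.174087
P(M+6) = 10 × 0.3429^2 × 0.6571^3 = 0.333603
P(M+8) = 5 × 0.3429^1 × 0.6571^4 = 0.319642
P(M+10) = 0.6571^5 = 0.122506
The M+6 peak is largest (0.333603); scaling to 100 gives 1.42 : 13.62 : 52.18 : 100.00 : 95.82 : 36.72.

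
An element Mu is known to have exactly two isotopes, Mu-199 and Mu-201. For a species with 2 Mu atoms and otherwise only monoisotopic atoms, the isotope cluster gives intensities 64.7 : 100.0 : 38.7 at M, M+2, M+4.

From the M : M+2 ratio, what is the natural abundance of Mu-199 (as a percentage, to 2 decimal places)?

If p is the fraction of Mu that is Mu-199, then I(M+2)/I(M) = [C(2,1)·p^1·(1−p)] / p^2 = 2·(1−p)/p = 100.0/64.7 = 1.5456
(1−p)/p = 1.5456/2 = 0.7728  ⇒  p = 1/(1 + 0.7728) = 0.5641
Mu-199: 56.41%, Mu-201: 43.59%.

56.41%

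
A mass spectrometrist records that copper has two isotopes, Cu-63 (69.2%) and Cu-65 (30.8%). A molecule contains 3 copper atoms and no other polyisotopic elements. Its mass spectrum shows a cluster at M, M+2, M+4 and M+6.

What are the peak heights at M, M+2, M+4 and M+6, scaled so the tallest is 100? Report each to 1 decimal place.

The 3 Cu atoms are independent, so intensities follow the terms of (0.692 + 0.308)^3.
P(M) = 0.692^3 = 0.331374
P(M+2) = 3 × 0.692^2 × 0.308^1 = 0.442470
P(M+4) = 3 × 0.692^1 × 0.308^2 = 0.196938
P(M+6) = 0.308^3 = 0.029218
The M+2 peak is largest (0.442470); scaling to 100 gives 74.9 : 100.0 : 44.5 : 6.6.

74.9 : 100.0 : 44.5 : 6.6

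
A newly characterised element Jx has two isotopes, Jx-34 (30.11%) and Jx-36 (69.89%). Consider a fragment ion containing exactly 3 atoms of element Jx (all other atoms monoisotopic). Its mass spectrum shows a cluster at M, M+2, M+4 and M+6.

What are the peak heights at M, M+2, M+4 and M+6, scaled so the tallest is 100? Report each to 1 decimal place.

The 3 Jx atoms are independent, so intensities follow the terms of (0.3011 + 0.6989)^3.
P(M) = 0.3011^3 = 0.027298
P(M+2) = 3 × 0.3011^2 × 0.6989^1 = 0.190089
P(M+4) = 3 × 0.3011^1 × 0.6989^2 = 0.441227
P(M+6) = 0.6989^3 = 0.341386
The M+4 peak is largest (0.441227); scaling to 100 gives 6.2 : 43.1 : 100.0 : 77.4.

6.2 : 43.1 : 100.0 : 77.4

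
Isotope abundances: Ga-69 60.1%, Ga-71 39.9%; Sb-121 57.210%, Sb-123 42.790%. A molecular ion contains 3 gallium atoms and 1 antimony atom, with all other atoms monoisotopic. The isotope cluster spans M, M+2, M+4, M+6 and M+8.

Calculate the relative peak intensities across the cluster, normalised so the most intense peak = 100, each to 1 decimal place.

35.6 : 97.4 : 100.0 : 45.6 : 7.8

Gallium pattern (n=3): 0.2170818 : 0.4323576 : 0.2870394 : 0.0635212
Antimony pattern (n=1): 0.5721 : 0.4279
Convolve the two distributions (both contribute in 2-u steps):
  M: 0.2170818×0.5721 = 0.124192
  M+2: 0.2170818×0.4279 + 0.4323576×0.5721 = 0.340241
  M+4: 0.4323576×0.4279 + 0.2870394×0.5721 = 0.349221
  M+6: 0.2870394×0.4279 + 0.0635212×0.5721 = 0.159165
  M+8: 0.0635212×0.4279 = 0.027181
Scale to base peak (0.349221) = 100: 35.6 : 97.4 : 100.0 : 45.6 : 7.8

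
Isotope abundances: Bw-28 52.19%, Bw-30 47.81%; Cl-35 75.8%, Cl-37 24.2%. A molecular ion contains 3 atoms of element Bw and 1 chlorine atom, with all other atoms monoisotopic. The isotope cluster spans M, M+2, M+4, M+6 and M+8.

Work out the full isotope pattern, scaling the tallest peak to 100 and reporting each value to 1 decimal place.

29.5 : 90.4 : 100.0 : 46.3 : 7.2

Element Bw pattern (n=3): 0.14215492 : 0.39067407 : 0.3578871 : 0.10928391
Chlorine pattern (n=1): 0.7580 : 0.2420
Convolve the two distributions (both contribute in 2-u steps):
  M: 0.14215492×0.7580 = 0.107753
  M+2: 0.14215492×0.2420 + 0.39067407×0.7580 = 0.330532
  M+4: 0.39067407×0.2420 + 0.3578871×0.7580 = 0.365822
  M+6: 0.3578871×0.2420 + 0.10928391×0.7580 = 0.169446
  M+8: 0.10928391×0.2420 = 0.026447
Scale to base peak (0.365822) = 100: 29.5 : 90.4 : 100.0 : 46.3 : 7.2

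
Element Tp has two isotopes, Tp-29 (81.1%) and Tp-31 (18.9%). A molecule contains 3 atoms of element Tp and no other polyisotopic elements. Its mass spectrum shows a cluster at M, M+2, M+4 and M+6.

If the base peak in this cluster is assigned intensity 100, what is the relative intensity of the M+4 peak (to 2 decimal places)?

Binomial terms of (0.811 + 0.189)^3: M 0.5334, M+2 0.3729, M+4 0.0869, M+6 0.0068 → M is the base peak.
P(M) = C(3,0) × 0.811^3 × 0.189^0 = 1 × 0.53341173 × 1.0000 = 0.533412 (base)
P(M+4) = C(3,2) × 0.811^1 × 0.189^2 = 3 × 0.8110 × 0.035721 = 0.086909
Relative intensity = 0.086909 / 0.533412 × 100 = 16.29

16.29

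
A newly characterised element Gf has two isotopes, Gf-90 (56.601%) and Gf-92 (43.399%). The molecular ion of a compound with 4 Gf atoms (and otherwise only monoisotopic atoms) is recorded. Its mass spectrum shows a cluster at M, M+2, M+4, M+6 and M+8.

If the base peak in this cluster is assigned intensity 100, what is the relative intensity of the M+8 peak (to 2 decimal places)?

Term probabilities: M 0.1026, M+2 0.3148, M+4 0.3620, M+6 0.1851, M+8 0.0355. Base peak = M+4.
P(M+4) = C(4,2) × 0.56601^2 × 0.43399^2 = 6 × 0.32036732 × 0.18834732 = 0.362042 (base)
P(M+8) = C(4,4) × 0.56601^0 × 0.43399^4 = 1 × 1.0000 × 0.03547471 = 0.035475
Relative intensity = 0.035475 / 0.362042 × 100 = 9.80

9.80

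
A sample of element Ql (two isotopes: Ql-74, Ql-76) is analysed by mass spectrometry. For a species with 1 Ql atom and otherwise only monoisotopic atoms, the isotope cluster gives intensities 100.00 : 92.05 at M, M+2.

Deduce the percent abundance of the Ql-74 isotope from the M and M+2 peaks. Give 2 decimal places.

52.07%

Let p = fractional abundance of Ql-74. I(M+2)/I(M) = [C(1,1)·p^0·(1−p)] / p^1 = 1·(1−p)/p = 92.05/100.00 = 0.9205
(1−p)/p = 0.9205/1 = 0.9205  ⇒  p = 1/(1 + 0.9205) = 0.5207
Ql-74: 52.07%, Ql-76: 47.93%.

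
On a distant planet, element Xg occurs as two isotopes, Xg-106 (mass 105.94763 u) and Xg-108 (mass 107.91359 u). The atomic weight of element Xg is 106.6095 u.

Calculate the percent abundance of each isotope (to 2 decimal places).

Xg-106: 66.33%, Xg-108: 33.67%

Writing the weighted mean with unknown fraction x of Xg-106:
105.94763·x + 107.91359·(1 − x) = 106.6095
(105.94763 − 107.91359)·x = 106.6095 − 107.91359
x = -1.30409 / -1.96596 = 0.66333 → 66.33% Xg-106, 33.67% Xg-108.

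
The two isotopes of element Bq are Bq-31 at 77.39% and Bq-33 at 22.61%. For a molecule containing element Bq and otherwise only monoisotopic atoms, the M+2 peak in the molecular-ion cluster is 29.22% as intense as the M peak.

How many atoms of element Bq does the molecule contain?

The M+2/M ratio from n Bq atoms is n · q/p = n · 0.2261/0.7739.
n = 0.2922 × 0.7739/0.2261 = 1.00 ≈ 1

1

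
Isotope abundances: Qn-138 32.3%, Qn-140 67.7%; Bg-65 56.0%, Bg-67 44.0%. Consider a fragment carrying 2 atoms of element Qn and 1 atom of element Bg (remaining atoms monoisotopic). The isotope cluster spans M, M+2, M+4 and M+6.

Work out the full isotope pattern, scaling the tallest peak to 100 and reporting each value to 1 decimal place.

Element Qn pattern (n=2): 0.104329 : 0.437342 : 0.458329
Element Bg pattern (n=1): 0.5600 : 0.4400
Convolve the two distributions (both contribute in 2-u steps):
  M: 0.104329×0.5600 = 0.058424
  M+2: 0.104329×0.4400 + 0.437342×0.5600 = 0.290816
  M+4: 0.437342×0.4400 + 0.458329×0.5600 = 0.449095
  M+6: 0.458329×0.4400 = 0.201665
Scale to base peak (0.449095) = 100: 13.0 : 64.8 : 100.0 : 44.9

13.0 : 64.8 : 100.0 : 44.9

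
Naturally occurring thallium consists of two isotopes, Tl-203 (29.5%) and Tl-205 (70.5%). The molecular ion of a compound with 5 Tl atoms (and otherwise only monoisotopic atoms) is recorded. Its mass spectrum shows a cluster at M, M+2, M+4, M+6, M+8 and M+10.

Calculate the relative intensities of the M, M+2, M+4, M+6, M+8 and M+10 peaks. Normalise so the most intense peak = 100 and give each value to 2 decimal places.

0.61 : 7.33 : 35.02 : 83.69 : 100.00 : 47.80

The 5 Tl atoms are independent, so intensities follow the terms of (0.295 + 0.705)^5.
P(M) = 0.295^5 = 0.002234
P(M+2) = 5 × 0.295^4 × 0.705^1 = 0.026696
P(M+4) = 10 × 0.295^3 × 0.705^2 = 0.127598
P(M+6) = 10 × 0.295^2 × 0.705^3 = 0.304938
P(M+8) = 5 × 0.295^1 × 0.705^4 = 0.364375
P(M+10) = 0.705^5 = 0.174159
The M+8 peak is largest (0.364375); scaling to 100 gives 0.61 : 7.33 : 35.02 : 83.69 : 100.00 : 47.80.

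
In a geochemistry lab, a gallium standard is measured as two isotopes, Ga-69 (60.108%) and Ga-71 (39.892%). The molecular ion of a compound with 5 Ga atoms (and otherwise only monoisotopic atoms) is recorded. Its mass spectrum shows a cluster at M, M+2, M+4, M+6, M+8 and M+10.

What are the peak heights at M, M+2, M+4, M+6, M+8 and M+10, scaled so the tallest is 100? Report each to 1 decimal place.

Expanding (0.60108 + 0.39892)^5:
P(M) = 0.60108^5 = 0.078462
P(M+2) = 5 × 0.60108^4 × 0.39892^1 = 0.260366
P(M+4) = 10 × 0.60108^3 × 0.39892^2 = 0.345596
P(M+6) = 10 × 0.60108^2 × 0.39892^3 = 0.229362
P(M+8) = 5 × 0.60108^1 × 0.39892^4 = 0.076111
P(M+10) = 0.39892^5 = 0.010103
The M+4 peak is largest (0.345596); scaling to 100 gives 22.7 : 75.3 : 100.0 : 66.4 : 22.0 : 2.9.

22.7 : 75.3 : 100.0 : 66.4 : 22.0 : 2.9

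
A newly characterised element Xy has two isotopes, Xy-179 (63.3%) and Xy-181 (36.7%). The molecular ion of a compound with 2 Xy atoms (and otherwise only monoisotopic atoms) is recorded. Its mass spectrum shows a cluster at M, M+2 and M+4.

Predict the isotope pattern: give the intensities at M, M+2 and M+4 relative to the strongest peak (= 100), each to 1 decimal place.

The 2 Xy atoms are independent, so intensities follow the terms of (0.633 + 0.367)^2.
P(M) = 0.633^2 = 0.400689
P(M+2) = 2 × 0.633^1 × 0.367^1 = 0.464622
P(M+4) = 0.367^2 = 0.134689
The M+2 peak is largest (0.464622); scaling to 100 gives 86.2 : 100.0 : 29.0.

86.2 : 100.0 : 29.0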